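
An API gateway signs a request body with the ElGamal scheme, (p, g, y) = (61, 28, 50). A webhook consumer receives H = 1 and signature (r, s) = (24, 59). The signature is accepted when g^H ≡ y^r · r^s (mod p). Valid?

Left side g^H mod p:
28^1 mod 61 = 28
Right side y^r · r^s mod p:
Squares mod 61: 50^1≡50, 50^2≡60, 50^4≡1, 50^8≡1, 50^16≡1
24 = 16 + 8, so 50^24 ≡ 1·1 ≡ 1 (mod 61)
Squares mod 61: 24^1≡24, 24^2≡27, 24^4≡58, 24^8≡9, 24^16≡20, 24^32≡34
59 = 32 + 16 + 8 + 2 + 1, so 24^59 ≡ 34·20·9·27·24 ≡ 28 (mod 61)
1·28 = 28 ≡ 28 (mod 61)
28 ≡ 28 (mod 61), so the signature is genuine.

yes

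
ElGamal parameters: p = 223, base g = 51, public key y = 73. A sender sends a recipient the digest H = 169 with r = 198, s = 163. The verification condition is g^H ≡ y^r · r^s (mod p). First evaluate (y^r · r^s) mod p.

168

73^2 = 5329 ≡ 200
73^4 ≡ 200^2 = 40000 ≡ 83
73^8 ≡ 83^2 = 6889 ≡ 199
73^16 ≡ 199^2 = 39601 ≡ 130
73^32 ≡ 130^2 = 16900 ≡ 175
73^64 ≡ 175^2 = 30625 ≡ 74
73^128 ≡ 74^2 = 5476 ≡ 124
198 = 128 + 64 + 4 + 2, so 73^198 ≡ 124·74·83·200 ≡ 112 (mod 223)
198^2 = 39204 ≡ 179
198^4 ≡ 179^2 = 32041 ≡ 152
198^8 ≡ 152^2 = 23104 ≡ 135
198^16 ≡ 135^2 = 18225 ≡ 162
198^32 ≡ 162^2 = 26244 ≡ 153
198^64 ≡ 153^2 = 23409 ≡ 217
198^128 ≡ 217^2 = 47089 ≡ 36
163 = 128 + 32 + 2 + 1, so 198^163 ≡ 36·153·179·198 ≡ 113 (mod 223)
y^r · r^s ≡ 112·113 = 12656 ≡ 168 (mod 223)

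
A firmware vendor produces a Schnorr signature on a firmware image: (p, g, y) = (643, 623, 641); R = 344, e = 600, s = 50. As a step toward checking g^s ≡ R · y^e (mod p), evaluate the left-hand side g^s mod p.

623^2 = 388129 ≡ 400
623^4 ≡ 400^2 = 160000 ≡ 536
623^8 ≡ 536^2 = 287296 ≡ 518
623^16 ≡ 518^2 = 268324 ≡ 193
623^32 ≡ 193^2 = 37249 ≡ 598
50 = 32 + 16 + 2, so 623^50 ≡ 598·193·400 ≡ 129 (mod 643)

129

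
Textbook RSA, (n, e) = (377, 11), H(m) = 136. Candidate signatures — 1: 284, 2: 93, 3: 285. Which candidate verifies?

Candidate 1: Squares mod 377: 284^1≡284, 284^2≡355, 284^4≡107, 284^8≡139; 11 = 8 + 2 + 1, so 284^11 ≡ 139·355·284 ≡ 136 (mod 377)
  → matches H(m) = 136
Candidate 2: Squares mod 377: 93^1≡93, 93^2≡355, 93^4≡107, 93^8≡139; 11 = 8 + 2 + 1, so 93^11 ≡ 139·355·93 ≡ 241 (mod 377)
Candidate 3: Squares mod 377: 285^1≡285, 285^2≡170, 285^4≡248, 285^8≡53; 11 = 8 + 2 + 1, so 285^11 ≡ 53·170·285 ≡ 103 (mod 377)

1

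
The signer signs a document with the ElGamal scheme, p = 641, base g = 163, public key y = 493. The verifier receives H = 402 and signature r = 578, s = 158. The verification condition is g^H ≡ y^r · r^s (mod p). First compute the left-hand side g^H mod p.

163^2 = 26569 ≡ 288
163^4 ≡ 288^2 = 82944 ≡ 255
163^8 ≡ 255^2 = 65025 ≡ 284
163^16 ≡ 284^2 = 80656 ≡ 531
163^32 ≡ 531^2 = 281961 ≡ 562
163^64 ≡ 562^2 = 315844 ≡ 472
163^128 ≡ 472^2 = 222784 ≡ 357
163^256 ≡ 357^2 = 127449 ≡ 531
402 = 256 + 128 + 16 + 2, so 163^402 ≡ 531·357·531·288 ≡ 288 (mod 641)

288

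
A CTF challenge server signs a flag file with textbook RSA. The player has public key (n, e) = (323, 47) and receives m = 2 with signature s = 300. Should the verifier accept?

Squares mod 323: s^1≡300, s^2≡206, s^4≡123, s^8≡271, s^16≡120, s^32≡188
47 = 32 + 8 + 4 + 2 + 1, so s^47 ≡ 188·271·123·206·300 ≡ 269 (mod 323)
The recovered value 269 does not match the digest 2.

reject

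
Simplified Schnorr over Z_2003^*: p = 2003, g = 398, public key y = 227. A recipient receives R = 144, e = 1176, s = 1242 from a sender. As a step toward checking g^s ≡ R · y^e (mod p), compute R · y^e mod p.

Squares mod 2003: 227^1≡227, 227^2≡1454, 227^4≡951, 227^8≡1048, 227^16≡660, 227^32≡949, 227^64≡1254, 227^128≡161, 227^256≡1885, 227^512≡1906, 227^1024≡1397
1176 = 1024 + 128 + 16 + 8, so 227^1176 ≡ 1397·161·660·1048 ≡ 184 (mod 2003)
R · y^e ≡ 144·184 = 26496 ≡ 457 (mod 2003)

457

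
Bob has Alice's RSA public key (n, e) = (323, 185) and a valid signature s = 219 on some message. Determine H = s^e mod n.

117

s^2 ≡ 219^2 = 47961 ≡ 157
s^4 ≡ 157^2 = 24649 ≡ 101
s^8 ≡ 101^2 = 10201 ≡ 188
s^16 ≡ 188^2 = 35344 ≡ 137
s^32 ≡ 137^2 = 18769 ≡ 35
s^64 ≡ 35^2 = 1225 ≡ 256
s^128 ≡ 256^2 = 65536 ≡ 290
185 = 128 + 32 + 16 + 8 + 1, so s^185 ≡ 290·35·137·188·219 ≡ 117 (mod 323)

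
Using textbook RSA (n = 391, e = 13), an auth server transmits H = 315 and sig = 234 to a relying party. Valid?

no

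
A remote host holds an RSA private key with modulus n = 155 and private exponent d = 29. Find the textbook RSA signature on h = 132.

97

Squares mod 155: h^1≡132, h^2≡64, h^4≡66, h^8≡16, h^16≡101
29 = 16 + 8 + 4 + 1, so h^29 ≡ 101·16·66·132 ≡ 97 (mod 155)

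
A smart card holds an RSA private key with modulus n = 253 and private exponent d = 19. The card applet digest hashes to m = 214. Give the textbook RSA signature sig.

Squares mod 253: m^1≡214, m^2≡3, m^4≡9, m^8≡81, m^16≡236
19 = 16 + 2 + 1, so m^19 ≡ 236·3·214 ≡ 218 (mod 253)

218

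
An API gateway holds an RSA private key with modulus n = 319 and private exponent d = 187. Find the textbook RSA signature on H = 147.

258

H^2 ≡ 147^2 = 21609 ≡ 236
H^4 ≡ 236^2 = 55696 ≡ 190
H^8 ≡ 190^2 = 36100 ≡ 53
H^16 ≡ 53^2 = 2809 ≡ 257
H^32 ≡ 257^2 = 66049 ≡ 16
H^64 ≡ 16^2 = 256
H^128 ≡ 256^2 = 65536 ≡ 141
187 = 128 + 32 + 16 + 8 + 2 + 1, so H^187 ≡ 141·16·257·53·236·147 ≡ 258 (mod 319)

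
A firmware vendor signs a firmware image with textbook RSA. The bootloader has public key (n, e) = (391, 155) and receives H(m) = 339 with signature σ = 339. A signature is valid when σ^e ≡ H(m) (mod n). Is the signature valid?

σ^2 ≡ 339^2 = 114921 ≡ 358
σ^4 ≡ 358^2 = 128164 ≡ 307
σ^8 ≡ 307^2 = 94249 ≡ 18
σ^16 ≡ 18^2 = 324
σ^32 ≡ 324^2 = 104976 ≡ 188
σ^64 ≡ 188^2 = 35344 ≡ 154
σ^128 ≡ 154^2 = 23716 ≡ 256
155 = 128 + 16 + 8 + 2 + 1, so σ^155 ≡ 256·324·18·358·339 ≡ 339 (mod 391)
339 = H(m), so the signature checks out.

valid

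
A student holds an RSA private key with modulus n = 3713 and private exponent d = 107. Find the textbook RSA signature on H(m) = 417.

3617

(H(m))^2 ≡ 417^2 = 173889 ≡ 3091
(H(m))^4 ≡ 3091^2 = 9554281 ≡ 732
(H(m))^8 ≡ 732^2 = 535824 ≡ 1152
(H(m))^16 ≡ 1152^2 = 1327104 ≡ 1563
(H(m))^32 ≡ 1563^2 = 2442969 ≡ 3528
(H(m))^64 ≡ 3528^2 = 12446784 ≡ 808
107 = 64 + 32 + 8 + 2 + 1, so (H(m))^107 ≡ 808·3528·1152·3091·417 ≡ 3617 (mod 3713)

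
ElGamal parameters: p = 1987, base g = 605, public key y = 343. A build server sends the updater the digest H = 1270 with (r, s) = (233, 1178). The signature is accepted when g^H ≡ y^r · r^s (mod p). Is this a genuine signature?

forged

Left side g^H mod p:
Squares mod 1987: 605^1≡605, 605^2≡417, 605^4≡1020, 605^8≡1199, 605^16≡1000, 605^32≡539, 605^64≡419, 605^128≡705, 605^256≡275, 605^512≡119, 605^1024≡252
1270 = 1024 + 128 + 64 + 32 + 16 + 4 + 2, so 605^1270 ≡ 252·705·419·539·1000·1020·417 ≡ 904 (mod 1987)
Right side y^r · r^s mod p:
Squares mod 1987: 343^1≡343, 343^2≡416, 343^4≡187, 343^8≡1190, 343^16≡1356, 343^32≡761, 343^64≡904, 343^128≡559
233 = 128 + 64 + 32 + 8 + 1, so 343^233 ≡ 559·904·761·1190·343 ≡ 1907 (mod 1987)
Squares mod 1987: 233^1≡233, 233^2≡640, 233^4≡278, 233^8≡1778, 233^16≡1954, 233^32≡1089, 233^64≡1669, 233^128≡1774, 233^256≡1655, 233^512≡939, 233^1024≡1480
1178 = 1024 + 128 + 16 + 8 + 2, so 233^1178 ≡ 1480·1774·1954·1778·640 ≡ 745 (mod 1987)
1907·745 = 1420715 ≡ 10 (mod 1987)
904 ≠ 10, so verification fails.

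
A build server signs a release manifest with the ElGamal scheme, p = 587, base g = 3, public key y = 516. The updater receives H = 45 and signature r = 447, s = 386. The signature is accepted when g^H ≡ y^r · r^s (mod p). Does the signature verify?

Left side g^H mod p:
3^2 = 9
3^4 ≡ 9^2 = 81
3^8 ≡ 81^2 = 6561 ≡ 104
3^16 ≡ 104^2 = 10816 ≡ 250
3^32 ≡ 250^2 = 62500 ≡ 278
45 = 32 + 8 + 4 + 1, so 3^45 ≡ 278·104·81·3 ≡ 400 (mod 587)
Right side y^r · r^s mod p:
516^2 = 266256 ≡ 345
516^4 ≡ 345^2 = 119025 ≡ 451
516^8 ≡ 451^2 = 203401 ≡ 299
516^16 ≡ 299^2 = 89401 ≡ 177
516^32 ≡ 177^2 = 31329 ≡ 218
516^64 ≡ 218^2 = 47524 ≡ 564
516^128 ≡ 564^2 = 318096 ≡ 529
516^256 ≡ 529^2 = 279841 ≡ 429
447 = 256 + 128 + 32 + 16 + 8 + 4 + 2 + 1, so 516^447 ≡ 429·529·218·177·299·451·345·516 ≡ 447 (mod 587)
447^2 = 199809 ≡ 229
447^4 ≡ 229^2 = 52441 ≡ 198
447^8 ≡ 198^2 = 39204 ≡ 462
447^16 ≡ 462^2 = 213444 ≡ 363
447^32 ≡ 363^2 = 131769 ≡ 281
447^64 ≡ 281^2 = 78961 ≡ 303
447^128 ≡ 303^2 = 91809 ≡ 237
447^256 ≡ 237^2 = 56169 ≡ 404
386 = 256 + 128 + 2, so 447^386 ≡ 404·237·229 ≡ 81 (mod 587)
447·81 = 36207 ≡ 400 (mod 587)
400 ≡ 400 (mod 587), so the signature is genuine.

verifies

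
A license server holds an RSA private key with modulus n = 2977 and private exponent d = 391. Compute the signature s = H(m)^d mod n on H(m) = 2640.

(H(m))^391 mod 2977 = 2562

2562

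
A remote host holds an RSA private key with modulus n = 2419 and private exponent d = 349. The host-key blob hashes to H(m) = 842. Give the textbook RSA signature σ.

252

Squares mod 2419: (H(m))^1≡842, (H(m))^2≡197, (H(m))^4≡105, (H(m))^8≡1349, (H(m))^16≡713, (H(m))^32≡379, (H(m))^64≡920, (H(m))^128≡2169, (H(m))^256≡2025
349 = 256 + 64 + 16 + 8 + 4 + 1, so (H(m))^349 ≡ 2025·920·713·1349·105·842 ≡ 252 (mod 2419)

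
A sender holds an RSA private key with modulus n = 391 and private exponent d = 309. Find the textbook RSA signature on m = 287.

m^2 ≡ 287^2 = 82369 ≡ 259
m^4 ≡ 259^2 = 67081 ≡ 220
m^8 ≡ 220^2 = 48400 ≡ 307
m^16 ≡ 307^2 = 94249 ≡ 18
m^32 ≡ 18^2 = 324
m^64 ≡ 324^2 = 104976 ≡ 188
m^128 ≡ 188^2 = 35344 ≡ 154
m^256 ≡ 154^2 = 23716 ≡ 256
309 = 256 + 32 + 16 + 4 + 1, so m^309 ≡ 256·324·18·220·287 ≡ 172 (mod 391)

172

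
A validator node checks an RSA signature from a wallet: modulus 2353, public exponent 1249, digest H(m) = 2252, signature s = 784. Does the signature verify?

s^2 ≡ 784^2 = 614656 ≡ 523
s^4 ≡ 523^2 = 273529 ≡ 581
s^8 ≡ 581^2 = 337561 ≡ 1082
s^16 ≡ 1082^2 = 1170724 ≡ 1283
s^32 ≡ 1283^2 = 1646089 ≡ 1342
s^64 ≡ 1342^2 = 1800964 ≡ 919
s^128 ≡ 919^2 = 844561 ≡ 2187
s^256 ≡ 2187^2 = 4782969 ≡ 1673
s^512 ≡ 1673^2 = 2798929 ≡ 1212
s^1024 ≡ 1212^2 = 1468944 ≡ 672
1249 = 1024 + 128 + 64 + 32 + 1, so s^1249 ≡ 672·2187·919·1342·784 ≡ 1681 (mod 2353)
s^1249 mod 2353 = 1681, but H(m) = 2252.

does not verify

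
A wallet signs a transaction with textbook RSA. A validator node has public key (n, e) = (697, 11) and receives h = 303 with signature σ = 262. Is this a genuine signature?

genuine

σ^2 ≡ 262^2 = 68644 ≡ 338
σ^4 ≡ 338^2 = 114244 ≡ 633
σ^8 ≡ 633^2 = 400689 ≡ 611
11 = 8 + 2 + 1, so σ^11 ≡ 611·338·262 ≡ 303 (mod 697)
σ^11 mod 697 = 303 matches h.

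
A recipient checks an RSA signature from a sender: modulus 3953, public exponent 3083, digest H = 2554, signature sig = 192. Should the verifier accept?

sig^2 ≡ 192^2 = 36864 ≡ 1287
sig^4 ≡ 1287^2 = 1656369 ≡ 62
sig^8 ≡ 62^2 = 3844
sig^16 ≡ 3844^2 = 14776336 ≡ 22
sig^32 ≡ 22^2 = 484
sig^64 ≡ 484^2 = 234256 ≡ 1029
sig^128 ≡ 1029^2 = 1058841 ≡ 3390
sig^256 ≡ 3390^2 = 11492100 ≡ 729
sig^512 ≡ 729^2 = 531441 ≡ 1739
sig^1024 ≡ 1739^2 = 3024121 ≡ 76
sig^2048 ≡ 76^2 = 5776 ≡ 1823
3083 = 2048 + 1024 + 8 + 2 + 1, so sig^3083 ≡ 1823·76·3844·1287·192 ≡ 2554 (mod 3953)
2554 = H, so the signature checks out.

accept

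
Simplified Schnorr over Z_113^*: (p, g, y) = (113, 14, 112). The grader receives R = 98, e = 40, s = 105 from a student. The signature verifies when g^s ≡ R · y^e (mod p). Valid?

no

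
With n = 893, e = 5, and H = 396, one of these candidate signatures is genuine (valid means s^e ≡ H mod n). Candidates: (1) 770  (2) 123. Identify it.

2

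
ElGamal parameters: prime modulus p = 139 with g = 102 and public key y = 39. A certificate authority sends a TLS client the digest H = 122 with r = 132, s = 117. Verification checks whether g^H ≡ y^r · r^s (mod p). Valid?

no

Left side g^H mod p:
102^2 = 10404 ≡ 118
102^4 ≡ 118^2 = 13924 ≡ 24
102^8 ≡ 24^2 = 576 ≡ 20
102^16 ≡ 20^2 = 400 ≡ 122
102^32 ≡ 122^2 = 14884 ≡ 11
102^64 ≡ 11^2 = 121
122 = 64 + 32 + 16 + 8 + 2, so 102^122 ≡ 121·11·122·20·118 ≡ 49 (mod 139)
Right side y^r · r^s mod p:
39^2 = 1521 ≡ 131
39^4 ≡ 131^2 = 17161 ≡ 64
39^8 ≡ 64^2 = 4096 ≡ 65
39^16 ≡ 65^2 = 4225 ≡ 55
39^32 ≡ 55^2 = 3025 ≡ 106
39^64 ≡ 106^2 = 11236 ≡ 116
39^128 ≡ 116^2 = 13456 ≡ 112
132 = 128 + 4, so 39^132 ≡ 112·64 ≡ 79 (mod 139)
132^2 = 17424 ≡ 49
132^4 ≡ 49^2 = 2401 ≡ 38
132^8 ≡ 38^2 = 1444 ≡ 54
132^16 ≡ 54^2 = 2916 ≡ 136
132^32 ≡ 136^2 = 18496 ≡ 9
132^64 ≡ 9^2 = 81
117 = 64 + 32 + 16 + 4 + 1, so 132^117 ≡ 81·9·136·38·132 ≡ 27 (mod 139)
79·27 = 2133 ≡ 48 (mod 139)
49 ≠ 48, so verification fails.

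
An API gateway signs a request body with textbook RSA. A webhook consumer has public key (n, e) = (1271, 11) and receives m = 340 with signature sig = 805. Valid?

sig^2 ≡ 805^2 = 648025 ≡ 1086
sig^4 ≡ 1086^2 = 1179396 ≡ 1179
sig^8 ≡ 1179^2 = 1390041 ≡ 838
11 = 8 + 2 + 1, so sig^11 ≡ 838·1086·805 ≡ 340 (mod 1271)
Since 340 equals the digest 340, verification succeeds.

yes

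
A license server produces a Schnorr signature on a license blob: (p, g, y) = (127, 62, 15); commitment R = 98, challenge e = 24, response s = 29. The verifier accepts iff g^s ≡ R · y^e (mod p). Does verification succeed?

passes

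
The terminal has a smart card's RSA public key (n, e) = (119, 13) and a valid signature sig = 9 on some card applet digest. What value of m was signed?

93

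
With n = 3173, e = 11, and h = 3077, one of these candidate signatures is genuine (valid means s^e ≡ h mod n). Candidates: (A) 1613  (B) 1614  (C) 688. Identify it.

B

Candidate A: Squares mod 3173: 1613^1≡1613, 1613^2≡3082, 1613^4≡1935, 1613^8≡85; 11 = 8 + 2 + 1, so 1613^11 ≡ 85·3082·1613 ≡ 2854 (mod 3173)
Candidate B: Squares mod 3173: 1614^1≡1614, 1614^2≡3136, 1614^4≡1369, 1614^8≡2091; 11 = 8 + 2 + 1, so 1614^11 ≡ 2091·3136·1614 ≡ 3077 (mod 3173)
  → matches h = 3077
Candidate C: Squares mod 3173: 688^1≡688, 688^2≡567, 688^4≡1016, 688^8≡1031; 11 = 8 + 2 + 1, so 688^11 ≡ 1031·567·688 ≡ 1707 (mod 3173)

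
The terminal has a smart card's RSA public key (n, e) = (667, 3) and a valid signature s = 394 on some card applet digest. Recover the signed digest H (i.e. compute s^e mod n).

418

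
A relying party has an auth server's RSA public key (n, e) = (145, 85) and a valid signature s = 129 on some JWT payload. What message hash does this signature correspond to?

129

s^2 ≡ 129^2 = 16641 ≡ 111
s^4 ≡ 111^2 = 12321 ≡ 141
s^8 ≡ 141^2 = 19881 ≡ 16
s^16 ≡ 16^2 = 256 ≡ 111
s^32 ≡ 111^2 = 12321 ≡ 141
s^64 ≡ 141^2 = 19881 ≡ 16
85 = 64 + 16 + 4 + 1, so s^85 ≡ 16·111·141·129 ≡ 129 (mod 145)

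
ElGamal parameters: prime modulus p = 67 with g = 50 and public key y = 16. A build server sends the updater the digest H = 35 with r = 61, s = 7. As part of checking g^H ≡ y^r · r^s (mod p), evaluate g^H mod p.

46

50^2 = 2500 ≡ 21
50^4 ≡ 21^2 = 441 ≡ 39
50^8 ≡ 39^2 = 1521 ≡ 47
50^16 ≡ 47^2 = 2209 ≡ 65
50^32 ≡ 65^2 = 4225 ≡ 4
35 = 32 + 2 + 1, so 50^35 ≡ 4·21·50 ≡ 46 (mod 67)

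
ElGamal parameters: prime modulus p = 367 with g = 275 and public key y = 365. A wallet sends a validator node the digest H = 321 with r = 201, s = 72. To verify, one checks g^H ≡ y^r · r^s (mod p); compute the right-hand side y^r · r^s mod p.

365^2 = 133225 ≡ 4
365^4 ≡ 4^2 = 16
365^8 ≡ 16^2 = 256
365^16 ≡ 256^2 = 65536 ≡ 210
365^32 ≡ 210^2 = 44100 ≡ 60
365^64 ≡ 60^2 = 3600 ≡ 297
365^128 ≡ 297^2 = 88209 ≡ 129
201 = 128 + 64 + 8 + 1, so 365^201 ≡ 129·297·256·365 ≡ 261 (mod 367)
201^2 = 40401 ≡ 31
201^4 ≡ 31^2 = 961 ≡ 227
201^8 ≡ 227^2 = 51529 ≡ 149
201^16 ≡ 149^2 = 22201 ≡ 181
201^32 ≡ 181^2 = 32761 ≡ 98
201^64 ≡ 98^2 = 9604 ≡ 62
72 = 64 + 8, so 201^72 ≡ 62·149 ≡ 63 (mod 367)
y^r · r^s ≡ 261·63 = 16443 ≡ 295 (mod 367)

295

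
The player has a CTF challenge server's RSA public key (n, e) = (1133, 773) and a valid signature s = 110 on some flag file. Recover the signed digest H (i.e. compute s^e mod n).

715

s^2 ≡ 110^2 = 12100 ≡ 770
s^4 ≡ 770^2 = 592900 ≡ 341
s^8 ≡ 341^2 = 116281 ≡ 715
s^16 ≡ 715^2 = 511225 ≡ 242
s^32 ≡ 242^2 = 58564 ≡ 781
s^64 ≡ 781^2 = 609961 ≡ 407
s^128 ≡ 407^2 = 165649 ≡ 231
s^256 ≡ 231^2 = 53361 ≡ 110
s^512 ≡ 110^2 = 12100 ≡ 770
773 = 512 + 256 + 4 + 1, so s^773 ≡ 770·110·341·110 ≡ 715 (mod 1133)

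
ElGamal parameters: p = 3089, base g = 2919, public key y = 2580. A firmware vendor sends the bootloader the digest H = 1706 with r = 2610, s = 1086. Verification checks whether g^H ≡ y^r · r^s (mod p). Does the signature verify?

does not verify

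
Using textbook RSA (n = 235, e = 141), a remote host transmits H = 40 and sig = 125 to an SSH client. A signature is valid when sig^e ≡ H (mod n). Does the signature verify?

sig^2 ≡ 125^2 = 15625 ≡ 115
sig^4 ≡ 115^2 = 13225 ≡ 65
sig^8 ≡ 65^2 = 4225 ≡ 230
sig^16 ≡ 230^2 = 52900 ≡ 25
sig^32 ≡ 25^2 = 625 ≡ 155
sig^64 ≡ 155^2 = 24025 ≡ 55
sig^128 ≡ 55^2 = 3025 ≡ 205
141 = 128 + 8 + 4 + 1, so sig^141 ≡ 205·230·65·125 ≡ 40 (mod 235)
sig^141 mod 235 = 40 matches H.

verifies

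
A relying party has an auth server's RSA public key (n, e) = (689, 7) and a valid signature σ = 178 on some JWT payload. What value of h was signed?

451

Squares mod 689: σ^1≡178, σ^2≡679, σ^4≡100
7 = 4 + 2 + 1, so σ^7 ≡ 100·679·178 ≡ 451 (mod 689)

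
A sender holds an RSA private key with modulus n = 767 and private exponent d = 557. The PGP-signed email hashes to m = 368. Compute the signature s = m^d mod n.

m^2 ≡ 368^2 = 135424 ≡ 432
m^4 ≡ 432^2 = 186624 ≡ 243
m^8 ≡ 243^2 = 59049 ≡ 757
m^16 ≡ 757^2 = 573049 ≡ 100
m^32 ≡ 100^2 = 10000 ≡ 29
m^64 ≡ 29^2 = 841 ≡ 74
m^128 ≡ 74^2 = 5476 ≡ 107
m^256 ≡ 107^2 = 11449 ≡ 711
m^512 ≡ 711^2 = 505521 ≡ 68
557 = 512 + 32 + 8 + 4 + 1, so m^557 ≡ 68·29·757·243·368 ≡ 634 (mod 767)

634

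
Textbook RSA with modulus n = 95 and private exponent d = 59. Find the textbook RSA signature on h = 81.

h^2 ≡ 81^2 = 6561 ≡ 6
h^4 ≡ 6^2 = 36
h^8 ≡ 36^2 = 1296 ≡ 61
h^16 ≡ 61^2 = 3721 ≡ 16
h^32 ≡ 16^2 = 256 ≡ 66
59 = 32 + 16 + 8 + 2 + 1, so h^59 ≡ 66·16·61·6·81 ≡ 66 (mod 95)

66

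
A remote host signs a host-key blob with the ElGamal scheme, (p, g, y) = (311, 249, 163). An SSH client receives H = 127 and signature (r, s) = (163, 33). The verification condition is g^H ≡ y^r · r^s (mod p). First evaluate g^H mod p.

10

Squares mod 311: 249^1≡249, 249^2≡112, 249^4≡104, 249^8≡242, 249^16≡96, 249^32≡197, 249^64≡245
127 = 64 + 32 + 16 + 8 + 4 + 2 + 1, so 249^127 ≡ 245·197·96·242·104·112·249 ≡ 10 (mod 311)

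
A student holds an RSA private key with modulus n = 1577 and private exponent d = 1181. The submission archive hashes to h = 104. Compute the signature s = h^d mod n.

Squares mod 1577: h^1≡104, h^2≡1354, h^4≡842, h^8≡891, h^16≡650, h^32≡1441, h^64≡1149, h^128≡252, h^256≡424, h^512≡1575, h^1024≡4
1181 = 1024 + 128 + 16 + 8 + 4 + 1, so h^1181 ≡ 4·252·650·891·842·104 ≡ 879 (mod 1577)

879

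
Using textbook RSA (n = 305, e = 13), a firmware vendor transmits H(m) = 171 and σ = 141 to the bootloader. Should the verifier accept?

σ^13 mod 305 = 171
σ^13 mod 305 = 171 matches H(m).

accept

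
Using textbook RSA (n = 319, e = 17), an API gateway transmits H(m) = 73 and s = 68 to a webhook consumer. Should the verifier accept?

Squares mod 319: s^1≡68, s^2≡158, s^4≡82, s^8≡25, s^16≡306
17 = 16 + 1, so s^17 ≡ 306·68 ≡ 73 (mod 319)
s^17 mod 319 = 73 matches H(m).

accept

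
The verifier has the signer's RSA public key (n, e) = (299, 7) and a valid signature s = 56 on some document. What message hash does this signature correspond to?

290

s^2 ≡ 56^2 = 3136 ≡ 146
s^4 ≡ 146^2 = 21316 ≡ 87
7 = 4 + 2 + 1, so s^7 ≡ 87·146·56 ≡ 290 (mod 299)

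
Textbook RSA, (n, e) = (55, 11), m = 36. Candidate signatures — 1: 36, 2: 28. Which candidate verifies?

Candidate 1: 36^2 = 1296 ≡ 31; 36^4 ≡ 31^2 = 961 ≡ 26; 36^8 ≡ 26^2 = 676 ≡ 16; 11 = 8 + 2 + 1, so 36^11 ≡ 16·31·36 ≡ 36 (mod 55)
  → matches m = 36
Candidate 2: 28^2 = 784 ≡ 14; 28^4 ≡ 14^2 = 196 ≡ 31; 28^8 ≡ 31^2 = 961 ≡ 26; 11 = 8 + 2 + 1, so 28^11 ≡ 26·14·28 ≡ 17 (mod 55)

1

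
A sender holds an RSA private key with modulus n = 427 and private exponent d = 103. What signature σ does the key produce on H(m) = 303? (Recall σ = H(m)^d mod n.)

(H(m))^2 ≡ 303^2 = 91809 ≡ 4
(H(m))^4 ≡ 4^2 = 16
(H(m))^8 ≡ 16^2 = 256
(H(m))^16 ≡ 256^2 = 65536 ≡ 205
(H(m))^32 ≡ 205^2 = 42025 ≡ 179
(H(m))^64 ≡ 179^2 = 32041 ≡ 16
103 = 64 + 32 + 4 + 2 + 1, so (H(m))^103 ≡ 16·179·16·4·303 ≡ 79 (mod 427)

79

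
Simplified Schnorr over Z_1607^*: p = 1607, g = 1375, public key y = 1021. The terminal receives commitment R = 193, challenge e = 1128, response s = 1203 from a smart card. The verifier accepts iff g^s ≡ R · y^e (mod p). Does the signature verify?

g^s mod p:
1375^2 = 1890625 ≡ 793
1375^4 ≡ 793^2 = 628849 ≡ 512
1375^8 ≡ 512^2 = 262144 ≡ 203
1375^16 ≡ 203^2 = 41209 ≡ 1034
1375^32 ≡ 1034^2 = 1069156 ≡ 501
1375^64 ≡ 501^2 = 251001 ≡ 309
1375^128 ≡ 309^2 = 95481 ≡ 668
1375^256 ≡ 668^2 = 446224 ≡ 1085
1375^512 ≡ 1085^2 = 1177225 ≡ 901
1375^1024 ≡ 901^2 = 811801 ≡ 266
1203 = 1024 + 128 + 32 + 16 + 2 + 1, so 1375^1203 ≡ 266·668·501·1034·793·1375 ≡ 1284 (mod 1607)
R · y^e mod p:
1021^2 = 1042441 ≡ 1105
1021^4 ≡ 1105^2 = 1221025 ≡ 1312
1021^8 ≡ 1312^2 = 1721344 ≡ 247
1021^16 ≡ 247^2 = 61009 ≡ 1550
1021^32 ≡ 1550^2 = 2402500 ≡ 35
1021^64 ≡ 35^2 = 1225
1021^128 ≡ 1225^2 = 1500625 ≡ 1294
1021^256 ≡ 1294^2 = 1674436 ≡ 1549
1021^512 ≡ 1549^2 = 2399401 ≡ 150
1021^1024 ≡ 150^2 = 22500 ≡ 2
1128 = 1024 + 64 + 32 + 8, so 1021^1128 ≡ 2·1225·35·247 ≡ 1597 (mod 1607)
193·1597 = 308221 ≡ 1284 (mod 1607)
1284 ≡ 1284 (mod 1607); signature holds.

verifies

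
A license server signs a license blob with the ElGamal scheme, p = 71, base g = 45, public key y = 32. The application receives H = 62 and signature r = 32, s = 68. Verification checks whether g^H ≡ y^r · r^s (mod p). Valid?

Left side g^H mod p:
Squares mod 71: 45^1≡45, 45^2≡37, 45^4≡20, 45^8≡45, 45^16≡37, 45^32≡20
62 = 32 + 16 + 8 + 4 + 2, so 45^62 ≡ 20·37·45·20·37 ≡ 30 (mod 71)
Right side y^r · r^s mod p:
Squares mod 71: 32^1≡32, 32^2≡30, 32^4≡48, 32^8≡32, 32^16≡30, 32^32≡48
32^32 ≡ 48 (mod 71)
Squares mod 71: 32^1≡32, 32^2≡30, 32^4≡48, 32^8≡32, 32^16≡30, 32^32≡48, 32^64≡32
68 = 64 + 4, so 32^68 ≡ 32·48 ≡ 45 (mod 71)
48·45 = 2160 ≡ 30 (mod 71)
30 ≡ 30 (mod 71), so the signature is genuine.

yes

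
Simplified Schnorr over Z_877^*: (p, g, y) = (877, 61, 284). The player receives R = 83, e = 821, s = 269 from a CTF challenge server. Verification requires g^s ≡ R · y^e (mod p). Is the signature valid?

g^s mod p:
Squares mod 877: 61^1≡61, 61^2≡213, 61^4≡642, 61^8≡851, 61^16≡676, 61^32≡59, 61^64≡850, 61^128≡729, 61^256≡856
269 = 256 + 8 + 4 + 1, so 61^269 ≡ 856·851·642·61 ≡ 315 (mod 877)
R · y^e mod p:
Squares mod 877: 284^1≡284, 284^2≡849, 284^4≡784, 284^8≡756, 284^16≡609, 284^32≡787, 284^64≡207, 284^128≡753, 284^256≡467, 284^512≡593
821 = 512 + 256 + 32 + 16 + 4 + 1, so 284^821 ≡ 593·467·787·609·784·284 ≡ 389 (mod 877)
83·389 = 32287 ≡ 715 (mod 877)
315 ≠ 715; the check fails.

invalid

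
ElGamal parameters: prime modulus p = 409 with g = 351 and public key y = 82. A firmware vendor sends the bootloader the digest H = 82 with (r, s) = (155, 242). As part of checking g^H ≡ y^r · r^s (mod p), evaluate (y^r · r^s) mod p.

82^2 = 6724 ≡ 180
82^4 ≡ 180^2 = 32400 ≡ 89
82^8 ≡ 89^2 = 7921 ≡ 150
82^16 ≡ 150^2 = 22500 ≡ 5
82^32 ≡ 5^2 = 25
82^64 ≡ 25^2 = 625 ≡ 216
82^128 ≡ 216^2 = 46656 ≡ 30
155 = 128 + 16 + 8 + 2 + 1, so 82^155 ≡ 30·5·150·180·82 ≡ 180 (mod 409)
155^2 = 24025 ≡ 303
155^4 ≡ 303^2 = 91809 ≡ 193
155^8 ≡ 193^2 = 37249 ≡ 30
155^16 ≡ 30^2 = 900 ≡ 82
155^32 ≡ 82^2 = 6724 ≡ 180
155^64 ≡ 180^2 = 32400 ≡ 89
155^128 ≡ 89^2 = 7921 ≡ 150
242 = 128 + 64 + 32 + 16 + 2, so 155^242 ≡ 150·89·180·82·303 ≡ 213 (mod 409)
y^r · r^s ≡ 180·213 = 38340 ≡ 303 (mod 409)

303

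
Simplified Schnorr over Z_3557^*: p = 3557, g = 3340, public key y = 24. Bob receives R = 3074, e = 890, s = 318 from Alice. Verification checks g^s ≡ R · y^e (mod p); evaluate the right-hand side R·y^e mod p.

2636

24^2 = 576
24^4 ≡ 576^2 = 331776 ≡ 975
24^8 ≡ 975^2 = 950625 ≡ 906
24^16 ≡ 906^2 = 820836 ≡ 2726
24^32 ≡ 2726^2 = 7431076 ≡ 503
24^64 ≡ 503^2 = 253009 ≡ 462
24^128 ≡ 462^2 = 213444 ≡ 24
24^256 ≡ 24^2 = 576
24^512 ≡ 576^2 = 331776 ≡ 975
890 = 512 + 256 + 64 + 32 + 16 + 8 + 2, so 24^890 ≡ 975·576·462·503·2726·906·576 ≡ 24 (mod 3557)
R · y^e ≡ 3074·24 = 73776 ≡ 2636 (mod 3557)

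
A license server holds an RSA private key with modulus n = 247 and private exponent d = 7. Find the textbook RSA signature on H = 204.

22

H^7 mod 247 = 22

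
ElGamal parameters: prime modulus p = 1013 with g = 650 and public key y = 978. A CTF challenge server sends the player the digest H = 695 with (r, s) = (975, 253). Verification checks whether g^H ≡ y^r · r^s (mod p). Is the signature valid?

valid

Left side g^H mod p:
Squares mod 1013: 650^1≡650, 650^2≡79, 650^4≡163, 650^8≡231, 650^16≡685, 650^32≡206, 650^64≡903, 650^128≡957, 650^256≡97, 650^512≡292
695 = 512 + 128 + 32 + 16 + 4 + 2 + 1, so 650^695 ≡ 292·957·206·685·163·79·650 ≡ 599 (mod 1013)
Right side y^r · r^s mod p:
Squares mod 1013: 978^1≡978, 978^2≡212, 978^4≡372, 978^8≡616, 978^16≡594, 978^32≡312, 978^64≡96, 978^128≡99, 978^256≡684, 978^512≡863
975 = 512 + 256 + 128 + 64 + 8 + 4 + 2 + 1, so 978^975 ≡ 863·684·99·96·616·372·212·978 ≡ 617 (mod 1013)
Squares mod 1013: 975^1≡975, 975^2≡431, 975^4≡382, 975^8≡52, 975^16≡678, 975^32≡795, 975^64≡926, 975^128≡478
253 = 128 + 64 + 32 + 16 + 8 + 4 + 1, so 975^253 ≡ 478·926·795·678·52·382·975 ≡ 968 (mod 1013)
617·968 = 597256 ≡ 599 (mod 1013)
599 ≡ 599 (mod 1013), so the signature is genuine.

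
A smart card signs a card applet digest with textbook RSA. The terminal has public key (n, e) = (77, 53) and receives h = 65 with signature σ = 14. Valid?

no

Squares mod 77: σ^1≡14, σ^2≡42, σ^4≡70, σ^8≡49, σ^16≡14, σ^32≡42
53 = 32 + 16 + 4 + 1, so σ^53 ≡ 42·14·70·14 ≡ 49 (mod 77)
49 ≠ 65, so verification fails.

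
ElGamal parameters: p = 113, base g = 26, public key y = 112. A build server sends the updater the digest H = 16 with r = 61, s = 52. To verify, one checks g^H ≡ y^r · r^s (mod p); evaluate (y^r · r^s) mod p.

30

112^2 = 12544 ≡ 1
112^4 ≡ 1^2 = 1
112^8 ≡ 1^2 = 1
112^16 ≡ 1^2 = 1
112^32 ≡ 1^2 = 1
61 = 32 + 16 + 8 + 4 + 1, so 112^61 ≡ 1·1·1·1·112 ≡ 112 (mod 113)
61^2 = 3721 ≡ 105
61^4 ≡ 105^2 = 11025 ≡ 64
61^8 ≡ 64^2 = 4096 ≡ 28
61^16 ≡ 28^2 = 784 ≡ 106
61^32 ≡ 106^2 = 11236 ≡ 49
52 = 32 + 16 + 4, so 61^52 ≡ 49·106·64 ≡ 83 (mod 113)
y^r · r^s ≡ 112·83 = 9296 ≡ 30 (mod 113)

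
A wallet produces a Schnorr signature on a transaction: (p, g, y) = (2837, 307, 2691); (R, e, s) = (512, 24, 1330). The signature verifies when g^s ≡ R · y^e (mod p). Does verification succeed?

g^s mod p:
307^2 = 94249 ≡ 628
307^4 ≡ 628^2 = 394384 ≡ 41
307^8 ≡ 41^2 = 1681
307^16 ≡ 1681^2 = 2825761 ≡ 109
307^32 ≡ 109^2 = 11881 ≡ 533
307^64 ≡ 533^2 = 284089 ≡ 389
307^128 ≡ 389^2 = 151321 ≡ 960
307^256 ≡ 960^2 = 921600 ≡ 2412
307^512 ≡ 2412^2 = 5817744 ≡ 1894
307^1024 ≡ 1894^2 = 3587236 ≡ 1268
1330 = 1024 + 256 + 32 + 16 + 2, so 307^1330 ≡ 1268·2412·533·109·628 ≡ 630 (mod 2837)
R · y^e mod p:
2691^2 = 7241481 ≡ 1457
2691^4 ≡ 1457^2 = 2122849 ≡ 773
2691^8 ≡ 773^2 = 597529 ≡ 1759
2691^16 ≡ 1759^2 = 3094081 ≡ 1751
24 = 16 + 8, so 2691^24 ≡ 1751·1759 ≡ 1864 (mod 2837)
512·1864 = 954368 ≡ 1136 (mod 2837)
630 ≠ 1136; the check fails.

fails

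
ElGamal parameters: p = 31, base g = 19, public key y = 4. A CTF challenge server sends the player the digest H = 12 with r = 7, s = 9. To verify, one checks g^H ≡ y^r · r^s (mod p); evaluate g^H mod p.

4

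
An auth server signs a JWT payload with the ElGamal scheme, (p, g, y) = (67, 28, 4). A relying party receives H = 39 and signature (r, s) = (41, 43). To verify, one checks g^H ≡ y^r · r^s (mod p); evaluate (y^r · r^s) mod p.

4^2 = 16
4^4 ≡ 16^2 = 256 ≡ 55
4^8 ≡ 55^2 = 3025 ≡ 10
4^16 ≡ 10^2 = 100 ≡ 33
4^32 ≡ 33^2 = 1089 ≡ 17
41 = 32 + 8 + 1, so 4^41 ≡ 17·10·4 ≡ 10 (mod 67)
41^2 = 1681 ≡ 6
41^4 ≡ 6^2 = 36
41^8 ≡ 36^2 = 1296 ≡ 23
41^16 ≡ 23^2 = 529 ≡ 60
41^32 ≡ 60^2 = 3600 ≡ 49
43 = 32 + 8 + 2 + 1, so 41^43 ≡ 49·23·6·41 ≡ 63 (mod 67)
y^r · r^s ≡ 10·63 = 630 ≡ 27 (mod 67)

27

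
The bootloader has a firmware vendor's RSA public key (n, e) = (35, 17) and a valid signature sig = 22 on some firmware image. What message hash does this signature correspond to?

sig^2 ≡ 22^2 = 484 ≡ 29
sig^4 ≡ 29^2 = 841 ≡ 1
sig^8 ≡ 1^2 = 1
sig^16 ≡ 1^2 = 1
17 = 16 + 1, so sig^17 ≡ 1·22 ≡ 22 (mod 35)

22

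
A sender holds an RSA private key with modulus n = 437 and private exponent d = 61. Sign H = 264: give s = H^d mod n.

Squares mod 437: H^1≡264, H^2≡213, H^4≡358, H^8≡123, H^16≡271, H^32≡25
61 = 32 + 16 + 8 + 4 + 1, so H^61 ≡ 25·271·123·358·264 ≡ 290 (mod 437)

290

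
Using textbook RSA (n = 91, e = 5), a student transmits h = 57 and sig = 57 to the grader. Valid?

yes

sig^2 ≡ 57^2 = 3249 ≡ 64
sig^4 ≡ 64^2 = 4096 ≡ 1
5 = 4 + 1, so sig^5 ≡ 1·57 ≡ 57 (mod 91)
57 = h, so the signature checks out.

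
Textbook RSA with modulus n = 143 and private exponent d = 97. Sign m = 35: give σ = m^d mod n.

m^2 ≡ 35^2 = 1225 ≡ 81
m^4 ≡ 81^2 = 6561 ≡ 126
m^8 ≡ 126^2 = 15876 ≡ 3
m^16 ≡ 3^2 = 9
m^32 ≡ 9^2 = 81
m^64 ≡ 81^2 = 6561 ≡ 126
97 = 64 + 32 + 1, so m^97 ≡ 126·81·35 ≡ 139 (mod 143)

139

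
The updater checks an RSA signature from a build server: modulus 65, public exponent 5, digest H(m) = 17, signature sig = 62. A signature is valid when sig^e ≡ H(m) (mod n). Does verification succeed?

sig^5 mod 65 = 17
Since 17 equals the digest 17, verification succeeds.

passes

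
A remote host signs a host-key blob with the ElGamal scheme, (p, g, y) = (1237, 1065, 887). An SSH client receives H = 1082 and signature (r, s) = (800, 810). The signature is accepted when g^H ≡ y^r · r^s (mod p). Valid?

Left side g^H mod p:
1065^1082 mod 1237 = 10
Right side y^r · r^s mod p:
887^800 mod 1237 = 420
800^810 mod 1237 = 597
420·597 = 250740 ≡ 866 (mod 1237)
10 ≠ 866, so verification fails.

no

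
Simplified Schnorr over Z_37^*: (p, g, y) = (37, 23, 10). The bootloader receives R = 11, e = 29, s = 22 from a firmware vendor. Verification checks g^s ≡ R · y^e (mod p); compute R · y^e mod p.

27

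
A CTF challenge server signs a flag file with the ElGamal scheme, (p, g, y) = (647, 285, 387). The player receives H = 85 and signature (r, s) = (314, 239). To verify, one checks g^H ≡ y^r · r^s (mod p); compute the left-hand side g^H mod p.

285^2 = 81225 ≡ 350
285^4 ≡ 350^2 = 122500 ≡ 217
285^8 ≡ 217^2 = 47089 ≡ 505
285^16 ≡ 505^2 = 255025 ≡ 107
285^32 ≡ 107^2 = 11449 ≡ 450
285^64 ≡ 450^2 = 202500 ≡ 636
85 = 64 + 16 + 4 + 1, so 285^85 ≡ 636·107·217·285 ≡ 464 (mod 647)

464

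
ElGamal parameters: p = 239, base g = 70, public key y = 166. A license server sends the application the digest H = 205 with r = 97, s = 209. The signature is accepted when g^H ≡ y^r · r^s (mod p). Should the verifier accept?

Left side g^H mod p:
70^2 = 4900 ≡ 120
70^4 ≡ 120^2 = 14400 ≡ 60
70^8 ≡ 60^2 = 3600 ≡ 15
70^16 ≡ 15^2 = 225
70^32 ≡ 225^2 = 50625 ≡ 196
70^64 ≡ 196^2 = 38416 ≡ 176
70^128 ≡ 176^2 = 30976 ≡ 145
205 = 128 + 64 + 8 + 4 + 1, so 70^205 ≡ 145·176·15·60·70 ≡ 69 (mod 239)
Right side y^r · r^s mod p:
166^2 = 27556 ≡ 71
166^4 ≡ 71^2 = 5041 ≡ 22
166^8 ≡ 22^2 = 484 ≡ 6
166^16 ≡ 6^2 = 36
166^32 ≡ 36^2 = 1296 ≡ 101
166^64 ≡ 101^2 = 10201 ≡ 163
97 = 64 + 32 + 1, so 166^97 ≡ 163·101·166 ≡ 132 (mod 239)
97^2 = 9409 ≡ 88
97^4 ≡ 88^2 = 7744 ≡ 96
97^8 ≡ 96^2 = 9216 ≡ 134
97^16 ≡ 134^2 = 17956 ≡ 31
97^32 ≡ 31^2 = 961 ≡ 5
97^64 ≡ 5^2 = 25
97^128 ≡ 25^2 = 625 ≡ 147
209 = 128 + 64 + 16 + 1, so 97^209 ≡ 147·25·31·97 ≡ 82 (mod 239)
132·82 = 10824 ≡ 69 (mod 239)
69 ≡ 69 (mod 239), so the signature is genuine.

accept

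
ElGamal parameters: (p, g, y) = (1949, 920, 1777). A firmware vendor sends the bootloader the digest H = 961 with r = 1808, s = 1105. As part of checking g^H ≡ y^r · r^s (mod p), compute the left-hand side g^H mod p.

730

920^2 = 846400 ≡ 534
920^4 ≡ 534^2 = 285156 ≡ 602
920^8 ≡ 602^2 = 362404 ≡ 1839
920^16 ≡ 1839^2 = 3381921 ≡ 406
920^32 ≡ 406^2 = 164836 ≡ 1120
920^64 ≡ 1120^2 = 1254400 ≡ 1193
920^128 ≡ 1193^2 = 1423249 ≡ 479
920^256 ≡ 479^2 = 229441 ≡ 1408
920^512 ≡ 1408^2 = 1982464 ≡ 331
961 = 512 + 256 + 128 + 64 + 1, so 920^961 ≡ 331·1408·479·1193·920 ≡ 730 (mod 1949)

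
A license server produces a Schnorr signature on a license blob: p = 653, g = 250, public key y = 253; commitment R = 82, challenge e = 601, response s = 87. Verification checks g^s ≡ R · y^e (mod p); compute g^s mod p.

325

250^2 = 62500 ≡ 465
250^4 ≡ 465^2 = 216225 ≡ 82
250^8 ≡ 82^2 = 6724 ≡ 194
250^16 ≡ 194^2 = 37636 ≡ 415
250^32 ≡ 415^2 = 172225 ≡ 486
250^64 ≡ 486^2 = 236196 ≡ 463
87 = 64 + 16 + 4 + 2 + 1, so 250^87 ≡ 463·415·82·465·250 ≡ 325 (mod 653)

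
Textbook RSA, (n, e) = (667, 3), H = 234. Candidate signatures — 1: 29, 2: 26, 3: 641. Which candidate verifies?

2

Candidate 1: Squares mod 667: 29^1≡29, 29^2≡174; 3 = 2 + 1, so 29^3 ≡ 174·29 ≡ 377 (mod 667)
Candidate 2: Squares mod 667: 26^1≡26, 26^2≡9; 3 = 2 + 1, so 26^3 ≡ 9·26 ≡ 234 (mod 667)
  → matches H = 234
Candidate 3: Squares mod 667: 641^1≡641, 641^2≡9; 3 = 2 + 1, so 641^3 ≡ 9·641 ≡ 433 (mod 667)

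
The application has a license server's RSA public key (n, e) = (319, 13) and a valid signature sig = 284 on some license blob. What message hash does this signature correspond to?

sig^2 ≡ 284^2 = 80656 ≡ 268
sig^4 ≡ 268^2 = 71824 ≡ 49
sig^8 ≡ 49^2 = 2401 ≡ 168
13 = 8 + 4 + 1, so sig^13 ≡ 168·49·284 ≡ 256 (mod 319)

256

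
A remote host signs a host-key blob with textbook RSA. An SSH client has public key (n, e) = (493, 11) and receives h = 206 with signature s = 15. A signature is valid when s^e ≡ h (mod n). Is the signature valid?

invalid

Squares mod 493: s^1≡15, s^2≡225, s^4≡339, s^8≡52
11 = 8 + 2 + 1, so s^11 ≡ 52·225·15 ≡ 485 (mod 493)
485 ≠ 206, so verification fails.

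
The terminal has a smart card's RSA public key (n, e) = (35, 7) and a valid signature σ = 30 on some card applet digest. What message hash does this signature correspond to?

Squares mod 35: σ^1≡30, σ^2≡25, σ^4≡30
7 = 4 + 2 + 1, so σ^7 ≡ 30·25·30 ≡ 30 (mod 35)

30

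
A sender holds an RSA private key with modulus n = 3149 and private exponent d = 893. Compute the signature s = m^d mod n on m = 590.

m^2 ≡ 590^2 = 348100 ≡ 1710
m^4 ≡ 1710^2 = 2924100 ≡ 1828
m^8 ≡ 1828^2 = 3341584 ≡ 495
m^16 ≡ 495^2 = 245025 ≡ 2552
m^32 ≡ 2552^2 = 6512704 ≡ 572
m^64 ≡ 572^2 = 327184 ≡ 2837
m^128 ≡ 2837^2 = 8048569 ≡ 2874
m^256 ≡ 2874^2 = 8259876 ≡ 49
m^512 ≡ 49^2 = 2401
893 = 512 + 256 + 64 + 32 + 16 + 8 + 4 + 1, so m^893 ≡ 2401·49·2837·572·2552·495·1828·590 ≡ 1241 (mod 3149)

1241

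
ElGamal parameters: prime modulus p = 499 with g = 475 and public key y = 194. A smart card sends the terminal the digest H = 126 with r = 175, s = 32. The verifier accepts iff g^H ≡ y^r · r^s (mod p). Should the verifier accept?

accept

Left side g^H mod p:
Squares mod 499: 475^1≡475, 475^2≡77, 475^4≡440, 475^8≡487, 475^16≡144, 475^32≡277, 475^64≡382
126 = 64 + 32 + 16 + 8 + 4 + 2, so 475^126 ≡ 382·277·144·487·440·77 ≡ 437 (mod 499)
Right side y^r · r^s mod p:
Squares mod 499: 194^1≡194, 194^2≡211, 194^4≡110, 194^8≡124, 194^16≡406, 194^32≡166, 194^64≡111, 194^128≡345
175 = 128 + 32 + 8 + 4 + 2 + 1, so 194^175 ≡ 345·166·124·110·211·194 ≡ 104 (mod 499)
Squares mod 499: 175^1≡175, 175^2≡186, 175^4≡165, 175^8≡279, 175^16≡496, 175^32≡9
175^32 ≡ 9 (mod 499)
104·9 = 936 ≡ 437 (mod 499)
437 ≡ 437 (mod 499), so the signature is genuine.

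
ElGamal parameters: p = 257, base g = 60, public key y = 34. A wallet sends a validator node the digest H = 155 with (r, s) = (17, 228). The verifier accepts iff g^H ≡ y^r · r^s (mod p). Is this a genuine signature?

genuine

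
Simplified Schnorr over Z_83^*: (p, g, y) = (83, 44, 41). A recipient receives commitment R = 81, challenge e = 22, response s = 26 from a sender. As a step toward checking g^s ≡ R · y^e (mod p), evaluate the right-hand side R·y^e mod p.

Squares mod 83: 41^1≡41, 41^2≡21, 41^4≡26, 41^8≡12, 41^16≡61
22 = 16 + 4 + 2, so 41^22 ≡ 61·26·21 ≡ 23 (mod 83)
R · y^e ≡ 81·23 = 1863 ≡ 37 (mod 83)

37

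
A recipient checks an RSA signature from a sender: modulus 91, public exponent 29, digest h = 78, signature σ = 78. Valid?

yes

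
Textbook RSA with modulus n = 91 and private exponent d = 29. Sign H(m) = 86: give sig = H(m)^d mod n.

Squares mod 91: (H(m))^1≡86, (H(m))^2≡25, (H(m))^4≡79, (H(m))^8≡53, (H(m))^16≡79
29 = 16 + 8 + 4 + 1, so (H(m))^29 ≡ 79·53·79·86 ≡ 60 (mod 91)

60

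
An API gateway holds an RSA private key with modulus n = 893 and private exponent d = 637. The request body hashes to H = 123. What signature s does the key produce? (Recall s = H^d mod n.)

H^2 ≡ 123^2 = 15129 ≡ 841
H^4 ≡ 841^2 = 707281 ≡ 25
H^8 ≡ 25^2 = 625
H^16 ≡ 625^2 = 390625 ≡ 384
H^32 ≡ 384^2 = 147456 ≡ 111
H^64 ≡ 111^2 = 12321 ≡ 712
H^128 ≡ 712^2 = 506944 ≡ 613
H^256 ≡ 613^2 = 375769 ≡ 709
H^512 ≡ 709^2 = 502681 ≡ 815
637 = 512 + 64 + 32 + 16 + 8 + 4 + 1, so H^637 ≡ 815·712·111·384·625·25·123 ≡ 650 (mod 893)

650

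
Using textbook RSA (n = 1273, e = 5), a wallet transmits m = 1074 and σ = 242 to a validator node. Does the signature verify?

verifies

Squares mod 1273: σ^1≡242, σ^2≡6, σ^4≡36
5 = 4 + 1, so σ^5 ≡ 36·242 ≡ 1074 (mod 1273)
1074 = m, so the signature checks out.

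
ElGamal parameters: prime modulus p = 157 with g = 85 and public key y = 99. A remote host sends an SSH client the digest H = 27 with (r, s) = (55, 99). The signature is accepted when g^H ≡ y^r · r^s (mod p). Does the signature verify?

verifies

Left side g^H mod p:
85^2 = 7225 ≡ 3
85^4 ≡ 3^2 = 9
85^8 ≡ 9^2 = 81
85^16 ≡ 81^2 = 6561 ≡ 124
27 = 16 + 8 + 2 + 1, so 85^27 ≡ 124·81·3·85 ≡ 79 (mod 157)
Right side y^r · r^s mod p:
99^2 = 9801 ≡ 67
99^4 ≡ 67^2 = 4489 ≡ 93
99^8 ≡ 93^2 = 8649 ≡ 14
99^16 ≡ 14^2 = 196 ≡ 39
99^32 ≡ 39^2 = 1521 ≡ 108
55 = 32 + 16 + 4 + 2 + 1, so 99^55 ≡ 108·39·93·67·99 ≡ 39 (mod 157)
55^2 = 3025 ≡ 42
55^4 ≡ 42^2 = 1764 ≡ 37
55^8 ≡ 37^2 = 1369 ≡ 113
55^16 ≡ 113^2 = 12769 ≡ 52
55^32 ≡ 52^2 = 2704 ≡ 35
55^64 ≡ 35^2 = 1225 ≡ 126
99 = 64 + 32 + 2 + 1, so 55^99 ≡ 126·35·42·55 ≡ 155 (mod 157)
39·155 = 6045 ≡ 79 (mod 157)
79 ≡ 79 (mod 157), so the signature is genuine.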